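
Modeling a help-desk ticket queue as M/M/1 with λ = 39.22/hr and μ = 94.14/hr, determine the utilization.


ρ = λ/μ = 39.22/94.14 = 0.4166

Final: 0.4166


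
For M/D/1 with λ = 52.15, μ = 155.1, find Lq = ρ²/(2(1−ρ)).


ρ = 52.15/155.1 = 0.3362
M/D/1: Lq = ρ²/(2(1−ρ)) = 0.1131/(2·0.6638) = 0.08516

Final: 0.08516


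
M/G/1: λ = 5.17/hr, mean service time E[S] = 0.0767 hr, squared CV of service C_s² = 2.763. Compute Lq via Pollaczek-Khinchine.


ρ = λ·E[S] = 5.17·0.0767 = 0.3965
Lq = ρ²(1+C_s²)/(2(1−ρ)) = 0.1572·(1+2.763)/(2·0.6035)
= 0.1572·3.7630/1.2069 = 0.49026

Final: 0.49026


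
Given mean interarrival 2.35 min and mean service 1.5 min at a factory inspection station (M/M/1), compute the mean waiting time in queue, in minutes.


λ = 60/2.35 = 25.5319 /hr
μ = 60/1.5 = 40.0000 /hr
ρ = λ/μ = 25.5319/40.0000 = 0.6383
Wq = ρ/(μ−λ) = 0.6383/(40.0000−25.5319) = 0.04412 hr
In minutes: 0.04412·60 = 2.647 min

Final: 2.647 min


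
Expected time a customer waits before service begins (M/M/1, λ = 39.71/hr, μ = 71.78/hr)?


ρ = 39.71/71.78 = 0.5532
Wq = ρ/(μ−λ) = 0.5532/(71.78 − 39.71) = 0.5532/32.07 = 0.01725 hr

Final: 0.01725 hr


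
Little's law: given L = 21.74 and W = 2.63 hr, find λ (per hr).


λ = L/W = 21.74/2.63 = 8.2662 /hr

Final: 8.2662 /hr


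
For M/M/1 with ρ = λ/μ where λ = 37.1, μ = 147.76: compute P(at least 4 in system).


ρ = 37.1/147.76 = 0.2511
P(N ≥ n) = ρ^n = 0.2511^4 = 0.003974

Final: 0.003974


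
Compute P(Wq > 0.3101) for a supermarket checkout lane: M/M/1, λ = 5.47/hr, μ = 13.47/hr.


ρ = 5.47/13.47 = 0.4061
P(Wq > t) = ρ·e^{−(μ−λ)t} = 0.4061·e^{−2.4808}
= 0.4061·0.083676 = 0.033980

Final: 0.033980


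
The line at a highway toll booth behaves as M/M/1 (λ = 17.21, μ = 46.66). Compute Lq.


ρ = 17.21/46.66 = 0.3688
Lq = ρ²/(1−ρ) = 0.1360/0.6312 = 0.2155

Final: 0.2155


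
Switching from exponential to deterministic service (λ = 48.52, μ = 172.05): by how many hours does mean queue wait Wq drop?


ρ = 48.52/172.05 = 0.2820
Wq(M/M/1) = ρ/(μ−λ) = 0.2820/123.53 = 0.002283 hr
Wq(M/D/1) = ρ/(2(μ−λ)) = 0.001141 hr
Savings = 0.002283 − 0.001141 = 0.001141 hr

Final: 0.001141 hr


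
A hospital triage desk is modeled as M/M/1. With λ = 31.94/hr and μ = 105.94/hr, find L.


ρ = λ/μ = 31.94/105.94 = 0.3015
L = ρ/(1−ρ) = 0.3015/(1 − 0.3015) = 0.3015/0.6985 = 0.4316

Final: 0.4316


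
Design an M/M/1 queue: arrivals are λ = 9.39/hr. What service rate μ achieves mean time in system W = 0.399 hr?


W = 1/(μ−λ) ⇒ μ − λ = 1/W = 1/0.399 = 2.5063
μ = λ + 1/W = 9.39 + 2.5063 = 11.8963 per hr

Final: 11.8963 /hr


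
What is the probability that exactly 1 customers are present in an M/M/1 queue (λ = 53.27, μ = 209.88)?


ρ = 53.27/209.88 = 0.2538
P_n = (1−ρ)·ρ^n = (1 − 0.2538)·0.2538^1 = 0.7462·0.253812 = 0.189391

Final: 0.189391


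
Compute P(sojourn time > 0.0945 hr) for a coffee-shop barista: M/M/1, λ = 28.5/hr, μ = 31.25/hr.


W ~ Exponential(μ−λ) for M/M/1.
μ − λ = 31.25 − 28.5 = 2.7500
P(W > t) = e^{−(μ−λ)t} = e^{−0.2599} = 0.771148

Final: 0.771148


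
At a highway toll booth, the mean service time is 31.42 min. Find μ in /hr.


μ = 1/(service time) in consistent units.
1 hour = 60 min, so μ = 60/31.42 = 1.9096 per hour

Final: 1.9096 /hr


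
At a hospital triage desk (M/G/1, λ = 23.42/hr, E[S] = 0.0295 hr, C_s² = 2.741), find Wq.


ρ = λ·E[S] = 23.42·0.0295 = 0.6909
E[S²] = E[S]²(1+C_s²) = 0.0295²·(1+2.741) = 0.003256
Wq = λ·E[S²]/(2(1−ρ)) = 23.42·0.003256/(2·0.3091) = 0.12333 hr

Final: 0.12333 hr


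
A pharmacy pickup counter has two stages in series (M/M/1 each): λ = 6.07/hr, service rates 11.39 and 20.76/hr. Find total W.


Each node sees arrival rate λ = 6.07/hr (tandem ⇒ throughput preserved).
W₁ = 1/(μ₁−λ) = 1/(11.39−6.07) = 0.18797 hr
W₂ = 1/(μ₂−λ) = 1/(20.76−6.07) = 0.06807 hr
W_total = W₁ + W₂ = 0.18797 + 0.06807 = 0.25604 hr

Final: 0.25604 hr


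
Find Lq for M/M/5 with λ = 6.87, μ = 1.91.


a = λ/μ = 3.5969; ρ = a/5 = 0.7194
P₀ = 0.022898
Lq = P₀·a^c·ρ / (c!·(1−ρ)²) = 0.022898·602.02822·0.7194/(120·0.07875)
= 1.04934

Final: 1.04934


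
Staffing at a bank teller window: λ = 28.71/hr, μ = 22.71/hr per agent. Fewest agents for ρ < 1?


Stability requires cμ > λ ⇔ c > λ/μ.
λ/μ = 28.71/22.71 = 1.2642
Minimum integer c = ⌊1.2642⌋ + 1 = 2
Check: 2·22.71 = 45.42 > 28.71, while 1·22.71 = 22.71 ≤ 28.71

Final: 2 servers


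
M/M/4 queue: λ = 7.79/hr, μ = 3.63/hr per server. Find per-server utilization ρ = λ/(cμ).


ρ = λ/(cμ) = 7.79/(4·3.63) = 7.79/14.52 = 0.5365

Final: 0.5365


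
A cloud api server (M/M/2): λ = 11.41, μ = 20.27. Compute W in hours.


a = 0.5629; ρ = 0.2815; P₀ = 0.560731
Lq = P₀·a^c·ρ/(c!(1−ρ)²) = 0.04843
Wq = Lq/λ = 0.04843/11.41 = 0.004244 hr
W = Wq + 1/μ = 0.004244 + 0.04933 = 0.05358 hr

Final: 0.05358 hr


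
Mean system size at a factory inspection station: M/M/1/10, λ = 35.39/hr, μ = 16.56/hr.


ρ = 35.39/16.56 = 2.1371
L = ρ[1 − (K+1)ρ^K + Kρ^(K+1)] / [(1−ρ)(1−ρ^(K+1))]
Numerator: 2.1371·(1 − 11·1987.020290 + 10·4246.415946) = 44040.752695
Denominator: (-1.1371)·(-4245.415946) = 4827.366079
L = 44040.752695/4827.366079 = 9.1231

Final: 9.1231


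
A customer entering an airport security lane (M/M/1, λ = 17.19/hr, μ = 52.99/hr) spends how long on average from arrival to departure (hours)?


W = 1/(μ−λ) = 1/(52.99 − 17.19) = 1/35.80 = 0.02793 hr

Final: 0.02793 hr


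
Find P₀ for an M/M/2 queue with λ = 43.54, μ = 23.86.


a = λ/μ = 43.54/23.86 = 1.8248; ρ = a/c = 0.9124
Σ_{k=0}^{1} a^k/k! (terms k=0..1) = 1.00000 + 1.82481 = 2.82481
Tail: a^2/(2!(1−ρ)) = 3.32994/(2·0.08759) = 19.00772
P₀ = 1/(2.82481 + 19.00772) = 1/21.83254 = 0.045803

Final: 0.045803


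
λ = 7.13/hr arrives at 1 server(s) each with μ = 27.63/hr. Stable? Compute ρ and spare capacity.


Total capacity cμ = 1·27.63 = 27.63/hr
ρ = λ/(cμ) = 7.13/27.63 = 0.2581
Stable ⇔ ρ < 1: YES
Spare capacity = cμ − λ = 27.63 − 7.13 = 20.50/hr

Final: ρ = 0.2581; stable; margin = 20.50/hr


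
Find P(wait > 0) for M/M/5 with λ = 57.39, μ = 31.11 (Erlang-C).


a = λ/μ = 1.8447; ρ = a/5 = 0.3689
P₀ = 0.157301 (from M/M/c formula)
C(c,a) = [a^c/(c!(1−ρ))]·P₀ = [21.36393/(120·0.6311)]·0.157301
= 0.28212·0.157301 = 0.044378

Final: 0.044378


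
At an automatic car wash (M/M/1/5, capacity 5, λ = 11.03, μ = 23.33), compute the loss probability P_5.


ρ = λ/μ = 11.03/23.33 = 0.4728
P_K = (1−ρ)ρ^K/(1−ρ^(K+1)) = (0.5272·0.023621)/(1 − 0.011168)
= 0.012454/0.988832 = 0.012594

Final: 0.012594


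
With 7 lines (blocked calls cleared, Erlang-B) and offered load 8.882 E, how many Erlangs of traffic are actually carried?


B(7,8.882) = 0.355596 (Erlang-B)
Carried load = a(1 − B) = 8.882·(1 − 0.355596) = 8.882·0.644404 = 5.7236 E

Final: 5.7236 Erlangs


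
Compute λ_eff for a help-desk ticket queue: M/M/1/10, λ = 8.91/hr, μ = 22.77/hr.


ρ = 0.3913; P_K = (1−ρ)ρ^10/(1−ρ^11) = 0.00005123
λ_eff = λ(1 − P_K) = 8.91·(1 − 0.00005123) = 8.91·0.999949 = 8.9095 /hr

Final: 8.9095 /hr


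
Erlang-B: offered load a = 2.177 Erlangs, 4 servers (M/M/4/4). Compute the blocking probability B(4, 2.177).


B(c,a) = (a^c/c!) / Σ_{k=0}^{c} a^k/k!
a^4/4! = 0.935885
Σ terms (k=0..4): 1.00000 + 2.17700 + 2.36966 + 1.71959 + 0.93588 = 8.202136
B = 0.935885/8.202136 = 0.114103

Final: 0.114103


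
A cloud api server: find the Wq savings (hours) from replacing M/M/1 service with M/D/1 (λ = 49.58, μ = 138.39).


ρ = 49.58/138.39 = 0.3583
Wq(M/M/1) = ρ/(μ−λ) = 0.3583/88.81 = 0.004034 hr
Wq(M/D/1) = ρ/(2(μ−λ)) = 0.002017 hr
Savings = 0.004034 − 0.002017 = 0.002017 hr

Final: 0.002017 hr


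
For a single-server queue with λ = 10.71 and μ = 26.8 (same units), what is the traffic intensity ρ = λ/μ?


ρ = λ/μ = 10.71/26.8 = 0.3996

Final: 0.3996


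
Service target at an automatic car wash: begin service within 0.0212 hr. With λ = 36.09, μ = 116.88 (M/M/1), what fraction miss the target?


ρ = 36.09/116.88 = 0.3088
P(Wq > t) = ρ·e^{−(μ−λ)t} = 0.3088·e^{−1.7127}
= 0.3088·0.180369 = 0.055694

Final: 0.055694


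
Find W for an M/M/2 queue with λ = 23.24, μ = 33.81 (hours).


a = 0.6874; ρ = 0.3437; P₀ = 0.488444
Lq = P₀·a^c·ρ/(c!(1−ρ)²) = 0.09207
Wq = Lq/λ = 0.09207/23.24 = 0.003962 hr
W = Wq + 1/μ = 0.003962 + 0.02958 = 0.03354 hr

Final: 0.03354 hr


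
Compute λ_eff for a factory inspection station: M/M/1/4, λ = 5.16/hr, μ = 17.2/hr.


ρ = 0.3000; P_K = (1−ρ)ρ^4/(1−ρ^5) = 0.005684
λ_eff = λ(1 − P_K) = 5.16·(1 − 0.005684) = 5.16·0.994316 = 5.1307 /hr

Final: 5.1307 /hr


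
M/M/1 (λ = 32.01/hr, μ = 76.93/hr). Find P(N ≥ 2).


ρ = 32.01/76.93 = 0.4161
P(N ≥ n) = ρ^n = 0.4161^2 = 0.173133

Final: 0.173133


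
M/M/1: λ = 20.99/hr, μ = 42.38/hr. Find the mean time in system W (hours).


W = 1/(μ−λ) = 1/(42.38 − 20.99) = 1/21.39 = 0.04675 hr

Final: 0.04675 hr


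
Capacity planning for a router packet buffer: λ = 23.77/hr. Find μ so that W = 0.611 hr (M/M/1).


W = 1/(μ−λ) ⇒ μ − λ = 1/W = 1/0.611 = 1.6367
μ = λ + 1/W = 23.77 + 1.6367 = 25.4067 per hr

Final: 25.4067 /hr


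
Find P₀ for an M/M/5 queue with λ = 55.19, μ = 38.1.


a = λ/μ = 55.19/38.1 = 1.4486; ρ = a/c = 0.2897
Σ_{k=0}^{4} a^k/k! (terms k=0..4) = 1.00000 + 1.44856 + 1.04916 + 0.50659 + 0.18346 = 4.18776
Tail: a^5/(5!(1−ρ)) = 6.37789/(120·0.7103) = 0.07483
P₀ = 1/(4.18776 + 0.07483) = 1/4.26259 = 0.234599

Final: 0.234599


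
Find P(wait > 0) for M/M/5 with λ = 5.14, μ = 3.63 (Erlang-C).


a = λ/μ = 1.4160; ρ = a/5 = 0.2832
P₀ = 0.242405 (from M/M/c formula)
C(c,a) = [a^c/(c!(1−ρ))]·P₀ = [5.69223/(120·0.7168)]·0.242405
= 0.06618·0.242405 = 0.016041

Final: 0.016041


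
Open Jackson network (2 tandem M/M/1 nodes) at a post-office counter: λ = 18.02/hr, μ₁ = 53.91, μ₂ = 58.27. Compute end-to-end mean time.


Each node sees arrival rate λ = 18.02/hr (tandem ⇒ throughput preserved).
W₁ = 1/(μ₁−λ) = 1/(53.91−18.02) = 0.02786 hr
W₂ = 1/(μ₂−λ) = 1/(58.27−18.02) = 0.02484 hr
W_total = W₁ + W₂ = 0.02786 + 0.02484 = 0.05271 hr

Final: 0.05271 hr


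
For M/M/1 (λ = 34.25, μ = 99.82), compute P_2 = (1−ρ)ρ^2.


ρ = 34.25/99.82 = 0.3431
P_n = (1−ρ)·ρ^n = (1 − 0.3431)·0.3431^2 = 0.6569·0.117730 = 0.077335

Final: 0.077335


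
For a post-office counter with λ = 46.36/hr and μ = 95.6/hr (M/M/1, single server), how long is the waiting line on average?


ρ = 46.36/95.6 = 0.4849
Lq = ρ²/(1−ρ) = 0.2352/0.5151 = 0.4566

Final: 0.4566


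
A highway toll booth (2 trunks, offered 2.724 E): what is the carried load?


B(2,2.724) = 0.499064 (Erlang-B)
Carried load = a(1 − B) = 2.724·(1 − 0.499064) = 2.724·0.500936 = 1.3645 E

Final: 1.3645 Erlangs


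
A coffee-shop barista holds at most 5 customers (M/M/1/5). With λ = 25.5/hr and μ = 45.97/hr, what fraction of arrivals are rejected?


ρ = λ/μ = 25.5/45.97 = 0.5547
P_K = (1−ρ)ρ^K/(1−ρ^(K+1)) = (0.4453·0.052520)/(1 − 0.029134)
= 0.023387/0.970866 = 0.024089

Final: 0.024089


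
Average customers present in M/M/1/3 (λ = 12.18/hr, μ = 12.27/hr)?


ρ = 12.18/12.27 = 0.9927
L = ρ[1 − (K+1)ρ^K + Kρ^(K+1)] / [(1−ρ)(1−ρ^(K+1))]
Numerator: 0.9927·(1 − 4·0.978156 + 3·0.970981) = 0.0003173
Denominator: (0.007335)·(0.029019) = 0.0002129
L = 0.0003173/0.0002129 = 1.4908

Final: 1.4908


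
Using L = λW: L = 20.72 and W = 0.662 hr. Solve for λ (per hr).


λ = L/W = 20.72/0.662 = 31.2991 /hr

Final: 31.2991 /hr


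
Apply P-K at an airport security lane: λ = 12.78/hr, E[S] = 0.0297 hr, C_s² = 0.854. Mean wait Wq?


ρ = λ·E[S] = 12.78·0.0297 = 0.3796
E[S²] = E[S]²(1+C_s²) = 0.0297²·(1+0.854) = 0.001635
Wq = λ·E[S²]/(2(1−ρ)) = 12.78·0.001635/(2·0.6204) = 0.01684 hr

Final: 0.01684 hr


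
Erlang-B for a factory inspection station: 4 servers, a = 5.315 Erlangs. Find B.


B(c,a) = (a^c/c!) / Σ_{k=0}^{c} a^k/k!
a^4/4! = 33.250780
Σ terms (k=0..4): 1.00000 + 5.31500 + 14.12461 + 25.02411 + 33.25078 = 78.714497
B = 33.250780/78.714497 = 0.422423

Final: 0.422423


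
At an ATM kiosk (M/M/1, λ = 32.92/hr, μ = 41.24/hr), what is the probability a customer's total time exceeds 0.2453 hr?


W ~ Exponential(μ−λ) for M/M/1.
μ − λ = 41.24 − 32.92 = 8.3200
P(W > t) = e^{−(μ−λ)t} = e^{−2.0409} = 0.129912

Final: 0.129912


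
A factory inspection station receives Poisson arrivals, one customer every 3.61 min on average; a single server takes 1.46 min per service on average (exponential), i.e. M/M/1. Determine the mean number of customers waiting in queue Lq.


λ = 60/3.61 = 16.6205 /hr
μ = 60/1.46 = 41.0959 /hr
ρ = λ/μ = 16.6205/41.0959 = 0.4044
Lq = ρ²/(1−ρ) = 0.1636/0.5956 = 0.2746

Final: 0.2746


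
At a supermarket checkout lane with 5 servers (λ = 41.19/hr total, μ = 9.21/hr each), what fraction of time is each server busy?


ρ = λ/(cμ) = 41.19/(5·9.21) = 41.19/46.05 = 0.8945

Final: 0.8945


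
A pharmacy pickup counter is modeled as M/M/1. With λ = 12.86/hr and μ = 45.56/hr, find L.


ρ = λ/μ = 12.86/45.56 = 0.2823
L = ρ/(1−ρ) = 0.2823/(1 − 0.2823) = 0.2823/0.7177 = 0.3933

Final: 0.3933


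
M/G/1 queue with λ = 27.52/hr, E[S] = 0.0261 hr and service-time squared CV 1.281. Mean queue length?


ρ = λ·E[S] = 27.52·0.0261 = 0.7183
Lq = ρ²(1+C_s²)/(2(1−ρ)) = 0.5159·(1+1.281)/(2·0.2817)
= 0.5159·2.2810/0.5635 = 2.08854

Final: 2.08854


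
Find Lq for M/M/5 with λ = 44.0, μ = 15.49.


a = λ/μ = 2.8405; ρ = a/5 = 0.5681
P₀ = 0.055631
Lq = P₀·a^c·ρ / (c!·(1−ρ)²) = 0.055631·184.92954·0.5681/(120·0.18653)
= 0.26111

Final: 0.26111


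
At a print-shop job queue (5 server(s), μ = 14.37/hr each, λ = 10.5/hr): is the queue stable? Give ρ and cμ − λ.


Total capacity cμ = 5·14.37 = 71.85/hr
ρ = λ/(cμ) = 10.5/71.85 = 0.1461
Stable ⇔ ρ < 1: YES
Spare capacity = cμ − λ = 71.85 − 10.5 = 61.35/hr

Final: ρ = 0.1461; stable; margin = 61.35/hr


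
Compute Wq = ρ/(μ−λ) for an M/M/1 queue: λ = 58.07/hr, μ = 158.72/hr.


ρ = 58.07/158.72 = 0.3659
Wq = ρ/(μ−λ) = 0.3659/(158.72 − 58.07) = 0.3659/100.65 = 0.003635 hr

Final: 0.003635 hr


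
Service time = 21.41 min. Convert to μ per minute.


μ = 1/(service time) in consistent units.
1 minute = 1 min, so μ = 1/21.41 = 0.04671 per minute

Final: 0.04671 /min


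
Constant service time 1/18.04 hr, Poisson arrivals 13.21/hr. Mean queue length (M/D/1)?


ρ = 13.21/18.04 = 0.7323
M/D/1: Lq = ρ²/(2(1−ρ)) = 0.5362/(2·0.2677) = 1.00136

Final: 1.00136


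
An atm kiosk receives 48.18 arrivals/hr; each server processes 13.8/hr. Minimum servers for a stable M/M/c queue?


Stability requires cμ > λ ⇔ c > λ/μ.
λ/μ = 48.18/13.8 = 3.4913
Minimum integer c = ⌊3.4913⌋ + 1 = 4
Check: 4·13.8 = 55.20 > 48.18, while 3·13.8 = 41.40 ≤ 48.18

Final: 4 servers


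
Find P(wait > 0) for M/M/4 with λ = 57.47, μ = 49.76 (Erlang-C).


a = λ/μ = 1.1549; ρ = a/4 = 0.2887
P₀ = 0.314180 (from M/M/c formula)
C(c,a) = [a^c/(c!(1−ρ))]·P₀ = [1.77928/(24·0.7113)]·0.314180
= 0.10423·0.314180 = 0.032748

Final: 0.032748


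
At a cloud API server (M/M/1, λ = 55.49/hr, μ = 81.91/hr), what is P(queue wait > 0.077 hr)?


ρ = 55.49/81.91 = 0.6775
P(Wq > t) = ρ·e^{−(μ−λ)t} = 0.6775·e^{−2.0343}
= 0.6775·0.130767 = 0.088588

Final: 0.088588


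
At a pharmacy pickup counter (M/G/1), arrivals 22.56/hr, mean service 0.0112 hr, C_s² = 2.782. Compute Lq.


ρ = λ·E[S] = 22.56·0.0112 = 0.2527
Lq = ρ²(1+C_s²)/(2(1−ρ)) = 0.06384·(1+2.782)/(2·0.7473)
= 0.06384·3.7820/1.4947 = 0.16155

Final: 0.16155


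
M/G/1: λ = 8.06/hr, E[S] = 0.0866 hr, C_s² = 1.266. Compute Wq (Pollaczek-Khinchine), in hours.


ρ = λ·E[S] = 8.06·0.0866 = 0.6980
E[S²] = E[S]²(1+C_s²) = 0.0866²·(1+1.266) = 0.016994
Wq = λ·E[S²]/(2(1−ρ)) = 8.06·0.016994/(2·0.3020) = 0.22677 hr

Final: 0.22677 hr


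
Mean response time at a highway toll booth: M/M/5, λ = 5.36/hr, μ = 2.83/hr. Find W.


a = 1.8940; ρ = 0.3788; P₀ = 0.149632
Lq = P₀·a^c·ρ/(c!(1−ρ)²) = 0.02983
Wq = Lq/λ = 0.02983/5.36 = 0.005566 hr
W = Wq + 1/μ = 0.005566 + 0.35336 = 0.35892 hr

Final: 0.35892 hr


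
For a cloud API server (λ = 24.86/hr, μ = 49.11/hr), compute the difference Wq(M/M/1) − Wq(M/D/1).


ρ = 24.86/49.11 = 0.5062
Wq(M/M/1) = ρ/(μ−λ) = 0.5062/24.25 = 0.02087 hr
Wq(M/D/1) = ρ/(2(μ−λ)) = 0.01044 hr
Savings = 0.02087 − 0.01044 = 0.01044 hr

Final: 0.01044 hr


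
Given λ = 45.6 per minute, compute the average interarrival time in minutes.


Mean interarrival time = 1/λ = 1/45.6 minute = 0.02193 minute
In minutes: 0.02193 × 1 = 0.02193 min

Final: 0.02193 min


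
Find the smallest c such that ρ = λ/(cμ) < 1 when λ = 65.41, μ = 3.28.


Stability requires cμ > λ ⇔ c > λ/μ.
λ/μ = 65.41/3.28 = 19.9421
Minimum integer c = ⌊19.9421⌋ + 1 = 20
Check: 20·3.28 = 65.60 > 65.41, while 19·3.28 = 62.32 ≤ 65.41

Final: 20 servers


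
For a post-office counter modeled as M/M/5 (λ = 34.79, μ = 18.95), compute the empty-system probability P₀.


a = λ/μ = 34.79/18.95 = 1.8359; ρ = a/c = 0.3672
Σ_{k=0}^{4} a^k/k! (terms k=0..4) = 1.00000 + 1.83588 + 1.68523 + 1.03130 + 0.47334 = 6.02575
Tail: a^5/(5!(1−ρ)) = 20.85576/(120·0.6328) = 0.27464
P₀ = 1/(6.02575 + 0.27464) = 1/6.30039 = 0.158720

Final: 0.158720


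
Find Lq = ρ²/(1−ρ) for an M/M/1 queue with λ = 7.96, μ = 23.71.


ρ = 7.96/23.71 = 0.3357
Lq = ρ²/(1−ρ) = 0.1127/0.6643 = 0.1697

Final: 0.1697


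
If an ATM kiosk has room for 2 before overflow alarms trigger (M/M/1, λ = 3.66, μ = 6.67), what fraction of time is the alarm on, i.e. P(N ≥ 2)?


ρ = 3.66/6.67 = 0.5487
P(N ≥ n) = ρ^n = 0.5487^2 = 0.301100

Final: 0.301100


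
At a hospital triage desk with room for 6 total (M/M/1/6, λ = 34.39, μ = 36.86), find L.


ρ = 34.39/36.86 = 0.9330
L = ρ[1 − (K+1)ρ^K + Kρ^(K+1)] / [(1−ρ)(1−ρ^(K+1))]
Numerator: 0.9330·(1 − 7·0.659570 + 6·0.615372) = 0.070200
Denominator: (0.06701)·(0.384628) = 0.025774
L = 0.070200/0.025774 = 2.7237

Final: 2.7237


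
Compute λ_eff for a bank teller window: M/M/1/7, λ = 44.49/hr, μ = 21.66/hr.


ρ = 2.0540; P_K = (1−ρ)ρ^7/(1−ρ^8) = 0.514774
λ_eff = λ(1 − P_K) = 44.49·(1 − 0.514774) = 44.49·0.485226 = 21.5877 /hr

Final: 21.5877 /hr


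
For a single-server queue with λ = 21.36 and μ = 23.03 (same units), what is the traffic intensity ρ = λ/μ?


ρ = λ/μ = 21.36/23.03 = 0.9275

Final: 0.9275


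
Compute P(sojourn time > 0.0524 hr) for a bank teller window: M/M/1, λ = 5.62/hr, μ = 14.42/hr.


W ~ Exponential(μ−λ) for M/M/1.
μ − λ = 14.42 − 5.62 = 8.8000
P(W > t) = e^{−(μ−λ)t} = e^{−0.4611} = 0.630577

Final: 0.630577


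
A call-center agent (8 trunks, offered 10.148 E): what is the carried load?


B(8,10.148) = 0.345192 (Erlang-B)
Carried load = a(1 − B) = 10.148·(1 − 0.345192) = 10.148·0.654808 = 6.6450 E

Final: 6.6450 Erlangs


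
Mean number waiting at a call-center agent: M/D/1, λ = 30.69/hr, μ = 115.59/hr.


ρ = 30.69/115.59 = 0.2655
M/D/1: Lq = ρ²/(2(1−ρ)) = 0.07049/(2·0.7345) = 0.04799

Final: 0.04799


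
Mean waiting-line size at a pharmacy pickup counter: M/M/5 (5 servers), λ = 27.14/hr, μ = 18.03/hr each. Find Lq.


a = λ/μ = 1.5053; ρ = a/5 = 0.3011
P₀ = 0.221597
Lq = P₀·a^c·ρ / (c!·(1−ρ)²) = 0.221597·7.72806·0.3011/(120·0.48853)
= 0.008794

Final: 0.008794


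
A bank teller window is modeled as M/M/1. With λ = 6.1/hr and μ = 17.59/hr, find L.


ρ = λ/μ = 6.1/17.59 = 0.3468
L = ρ/(1−ρ) = 0.3468/(1 − 0.3468) = 0.3468/0.6532 = 0.5309

Final: 0.5309


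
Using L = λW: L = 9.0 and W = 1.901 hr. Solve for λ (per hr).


λ = L/W = 9.0/1.901 = 4.7344 /hr

Final: 4.7344 /hr


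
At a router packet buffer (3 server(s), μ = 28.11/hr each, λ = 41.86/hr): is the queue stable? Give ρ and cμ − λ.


Total capacity cμ = 3·28.11 = 84.33/hr
ρ = λ/(cμ) = 41.86/84.33 = 0.4964
Stable ⇔ ρ < 1: YES
Spare capacity = cμ − λ = 84.33 − 41.86 = 42.47/hr

Final: ρ = 0.4964; stable; margin = 42.47/hr


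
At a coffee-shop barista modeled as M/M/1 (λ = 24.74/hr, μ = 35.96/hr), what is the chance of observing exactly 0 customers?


ρ = 24.74/35.96 = 0.6880
P_n = (1−ρ)·ρ^n = (1 − 0.6880)·0.6880^0 = 0.3120·1.000000 = 0.312013

Final: 0.312013


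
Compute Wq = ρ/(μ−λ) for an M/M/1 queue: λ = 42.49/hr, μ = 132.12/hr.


ρ = 42.49/132.12 = 0.3216
Wq = ρ/(μ−λ) = 0.3216/(132.12 − 42.49) = 0.3216/89.63 = 0.003588 hr

Final: 0.003588 hr


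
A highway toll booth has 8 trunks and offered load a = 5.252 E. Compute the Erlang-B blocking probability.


B(c,a) = (a^c/c!) / Σ_{k=0}^{c} a^k/k!
a^8/8! = 14.357447
Σ terms (k=0..8): 1.00000 + 5.25200 + 13.79175 + 24.14476 + 31.70207 + 33.29985 + 29.14847 + 21.86968 + 14.35745 = 174.566041
B = 14.357447/174.566041 = 0.082247

Final: 0.082247


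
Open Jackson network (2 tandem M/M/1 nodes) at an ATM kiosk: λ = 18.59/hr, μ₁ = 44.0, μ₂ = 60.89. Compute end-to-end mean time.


Each node sees arrival rate λ = 18.59/hr (tandem ⇒ throughput preserved).
W₁ = 1/(μ₁−λ) = 1/(44.0−18.59) = 0.03935 hr
W₂ = 1/(μ₂−λ) = 1/(60.89−18.59) = 0.02364 hr
W_total = W₁ + W₂ = 0.03935 + 0.02364 = 0.06300 hr

Final: 0.06300 hr


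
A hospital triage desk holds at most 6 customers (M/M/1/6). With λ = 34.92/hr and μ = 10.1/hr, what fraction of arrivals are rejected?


ρ = λ/μ = 34.92/10.1 = 3.4574
P_K = (1−ρ)ρ^K/(1−ρ^(K+1)) = (-2.4574·1708.115240)/(1 − 5905.681602)
= -4197.566362/-5904.681602 = 0.710888

Final: 0.710888


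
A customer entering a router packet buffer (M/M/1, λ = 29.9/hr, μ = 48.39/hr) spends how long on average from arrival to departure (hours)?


W = 1/(μ−λ) = 1/(48.39 − 29.9) = 1/18.49 = 0.05408 hr

Final: 0.05408 hr


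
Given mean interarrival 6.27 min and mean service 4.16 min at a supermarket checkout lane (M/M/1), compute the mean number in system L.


λ = 60/6.27 = 9.5694 /hr
μ = 60/4.16 = 14.4231 /hr
ρ = λ/μ = 9.5694/14.4231 = 0.6635
L = ρ/(1−ρ) = 0.6635/0.3365 = 1.9716

Final: 1.9716


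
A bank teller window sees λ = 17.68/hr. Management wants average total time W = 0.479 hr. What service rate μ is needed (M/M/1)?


W = 1/(μ−λ) ⇒ μ − λ = 1/W = 1/0.479 = 2.0877
μ = λ + 1/W = 17.68 + 2.0877 = 19.7677 per hr

Final: 19.7677 /hr


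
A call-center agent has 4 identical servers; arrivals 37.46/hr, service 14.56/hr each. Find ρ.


ρ = λ/(cμ) = 37.46/(4·14.56) = 37.46/58.24 = 0.6432

Final: 0.6432


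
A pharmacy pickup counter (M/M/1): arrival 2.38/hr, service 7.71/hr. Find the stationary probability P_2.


ρ = 2.38/7.71 = 0.3087
P_n = (1−ρ)·ρ^n = (1 − 0.3087)·0.3087^2 = 0.6913·0.095290 = 0.065875

Final: 0.065875


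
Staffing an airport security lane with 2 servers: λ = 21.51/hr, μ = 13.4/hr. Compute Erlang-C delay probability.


a = λ/μ = 1.6052; ρ = a/2 = 0.8026
P₀ = 0.109501 (from M/M/c formula)
C(c,a) = [a^c/(c!(1−ρ))]·P₀ = [2.57674/(2·0.1974)]·0.109501
= 6.52710·0.109501 = 0.714725

Final: 0.714725


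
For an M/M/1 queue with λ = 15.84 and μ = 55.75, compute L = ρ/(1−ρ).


ρ = λ/μ = 15.84/55.75 = 0.2841
L = ρ/(1−ρ) = 0.2841/(1 − 0.2841) = 0.2841/0.7159 = 0.3969

Final: 0.3969


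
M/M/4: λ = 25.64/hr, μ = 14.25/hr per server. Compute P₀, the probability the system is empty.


a = λ/μ = 25.64/14.25 = 1.7993; ρ = a/c = 0.4498
Σ_{k=0}^{3} a^k/k! (terms k=0..3) = 1.00000 + 1.79930 + 1.61874 + 0.97086 = 5.38890
Tail: a^4/(4!(1−ρ)) = 10.48124/(24·0.5502) = 0.79378
P₀ = 1/(5.38890 + 0.79378) = 1/6.18268 = 0.161742

Final: 0.161742


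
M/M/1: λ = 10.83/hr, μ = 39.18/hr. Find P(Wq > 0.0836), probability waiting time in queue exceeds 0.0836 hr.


ρ = 10.83/39.18 = 0.2764
P(Wq > t) = ρ·e^{−(μ−λ)t} = 0.2764·e^{−2.3701}
= 0.2764·0.093475 = 0.025838

Final: 0.025838


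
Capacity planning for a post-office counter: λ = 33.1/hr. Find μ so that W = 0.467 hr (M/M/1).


W = 1/(μ−λ) ⇒ μ − λ = 1/W = 1/0.467 = 2.1413
μ = λ + 1/W = 33.1 + 2.1413 = 35.2413 per hr

Final: 35.2413 /hr


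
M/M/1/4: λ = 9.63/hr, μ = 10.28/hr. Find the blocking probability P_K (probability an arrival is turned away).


ρ = λ/μ = 9.63/10.28 = 0.9368
P_K = (1−ρ)ρ^K/(1−ρ^(K+1)) = (0.06323·0.770074)/(1 − 0.721383)
= 0.048691/0.278617 = 0.174761

Final: 0.174761


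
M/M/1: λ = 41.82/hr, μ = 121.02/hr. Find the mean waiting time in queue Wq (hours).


ρ = 41.82/121.02 = 0.3456
Wq = ρ/(μ−λ) = 0.3456/(121.02 − 41.82) = 0.3456/79.20 = 0.004363 hr

Final: 0.004363 hr


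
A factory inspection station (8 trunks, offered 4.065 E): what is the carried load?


B(8,4.065) = 0.032495 (Erlang-B)
Carried load = a(1 − B) = 4.065·(1 − 0.032495) = 4.065·0.967505 = 3.9329 E

Final: 3.9329 Erlangs


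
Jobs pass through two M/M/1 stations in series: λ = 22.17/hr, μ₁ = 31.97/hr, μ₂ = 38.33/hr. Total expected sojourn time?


Each node sees arrival rate λ = 22.17/hr (tandem ⇒ throughput preserved).
W₁ = 1/(μ₁−λ) = 1/(31.97−22.17) = 0.10204 hr
W₂ = 1/(μ₂−λ) = 1/(38.33−22.17) = 0.06188 hr
W_total = W₁ + W₂ = 0.10204 + 0.06188 = 0.16392 hr

Final: 0.16392 hr


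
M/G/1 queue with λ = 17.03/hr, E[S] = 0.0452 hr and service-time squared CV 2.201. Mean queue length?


ρ = λ·E[S] = 17.03·0.0452 = 0.7698
Lq = ρ²(1+C_s²)/(2(1−ρ)) = 0.5925·(1+2.201)/(2·0.2302)
= 0.5925·3.2010/0.4605 = 4.11883

Final: 4.11883


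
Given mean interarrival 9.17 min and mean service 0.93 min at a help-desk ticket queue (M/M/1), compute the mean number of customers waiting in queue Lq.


λ = 60/9.17 = 6.5431 /hr
μ = 60/0.93 = 64.5161 /hr
ρ = λ/μ = 6.5431/64.5161 = 0.1014
Lq = ρ²/(1−ρ) = 0.01029/0.8986 = 0.01145

Final: 0.01145


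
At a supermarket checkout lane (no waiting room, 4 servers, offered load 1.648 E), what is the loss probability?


B(c,a) = (a^c/c!) / Σ_{k=0}^{c} a^k/k!
a^4/4! = 0.307339
Σ terms (k=0..4): 1.00000 + 1.64800 + 1.35795 + 0.74597 + 0.30734 = 5.059259
B = 0.307339/5.059259 = 0.060748

Final: 0.060748


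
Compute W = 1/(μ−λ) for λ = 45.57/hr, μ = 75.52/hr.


W = 1/(μ−λ) = 1/(75.52 − 45.57) = 1/29.95 = 0.03339 hr

Final: 0.03339 hr


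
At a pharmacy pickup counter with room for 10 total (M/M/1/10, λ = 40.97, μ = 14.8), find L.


ρ = 40.97/14.8 = 2.7682
L = ρ[1 − (K+1)ρ^K + Kρ^(K+1)] / [(1−ρ)(1−ρ^(K+1))]
Numerator: 2.7682·(1 − 11·26426.672680 + 10·73155.458088) = 1220413.754861
Denominator: (-1.7682)·(-73154.458088) = 129354.876227
L = 1220413.754861/129354.876227 = 9.4346

Final: 9.4346


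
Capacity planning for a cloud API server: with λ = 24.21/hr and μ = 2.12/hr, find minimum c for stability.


Stability requires cμ > λ ⇔ c > λ/μ.
λ/μ = 24.21/2.12 = 11.4198
Minimum integer c = ⌊11.4198⌋ + 1 = 12
Check: 12·2.12 = 25.44 > 24.21, while 11·2.12 = 23.32 ≤ 24.21

Final: 12 servers


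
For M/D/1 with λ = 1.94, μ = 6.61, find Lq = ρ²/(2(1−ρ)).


ρ = 1.94/6.61 = 0.2935
M/D/1: Lq = ρ²/(2(1−ρ)) = 0.08614/(2·0.7065) = 0.06096

Final: 0.06096


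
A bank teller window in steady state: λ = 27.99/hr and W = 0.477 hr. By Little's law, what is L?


L = λW = 27.99·0.477 = 13.3512

Final: 13.3512


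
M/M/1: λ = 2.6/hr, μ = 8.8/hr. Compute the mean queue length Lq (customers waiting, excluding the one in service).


ρ = 2.6/8.8 = 0.2955
Lq = ρ²/(1−ρ) = 0.08729/0.7045 = 0.1239

Final: 0.1239


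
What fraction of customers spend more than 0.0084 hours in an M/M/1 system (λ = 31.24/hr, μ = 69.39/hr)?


W ~ Exponential(μ−λ) for M/M/1.
μ − λ = 69.39 − 31.24 = 38.1500
P(W > t) = e^{−(μ−λ)t} = e^{−0.3205} = 0.725815

Final: 0.725815


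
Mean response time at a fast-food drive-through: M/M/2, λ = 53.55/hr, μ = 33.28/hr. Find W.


a = 1.6091; ρ = 0.8045; P₀ = 0.108317
Lq = P₀·a^c·ρ/(c!(1−ρ)²) = 2.95283
Wq = Lq/λ = 2.95283/53.55 = 0.05514 hr
W = Wq + 1/μ = 0.05514 + 0.03005 = 0.08519 hr

Final: 0.08519 hr


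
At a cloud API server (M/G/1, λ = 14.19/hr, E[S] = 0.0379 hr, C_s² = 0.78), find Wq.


ρ = λ·E[S] = 14.19·0.0379 = 0.5378
E[S²] = E[S]²(1+C_s²) = 0.0379²·(1+0.78) = 0.002557
Wq = λ·E[S²]/(2(1−ρ)) = 14.19·0.002557/(2·0.4622) = 0.03925 hr

Final: 0.03925 hr


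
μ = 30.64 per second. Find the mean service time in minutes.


Mean service time = 1/μ = 1/30.64 second = 0.03264 second
In minutes: 0.03264 × 0.0166667 = 0.0005440 min

Final: 0.0005440 min


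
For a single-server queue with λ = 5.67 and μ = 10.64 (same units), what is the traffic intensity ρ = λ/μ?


ρ = λ/μ = 5.67/10.64 = 0.5329

Final: 0.5329


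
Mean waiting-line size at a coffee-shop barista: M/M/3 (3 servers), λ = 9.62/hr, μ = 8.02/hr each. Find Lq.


a = λ/μ = 1.1995; ρ = a/3 = 0.3998
P₀ = 0.294276
Lq = P₀·a^c·ρ / (c!·(1−ρ)²) = 0.294276·1.72585·0.3998/(6·0.36020)
= 0.09396

Final: 0.09396


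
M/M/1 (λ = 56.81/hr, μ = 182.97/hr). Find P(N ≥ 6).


ρ = 56.81/182.97 = 0.3105
P(N ≥ n) = ρ^n = 0.3105^6 = 0.0008959

Final: 0.0008959


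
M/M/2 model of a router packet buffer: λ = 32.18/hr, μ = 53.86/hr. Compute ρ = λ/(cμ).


ρ = λ/(cμ) = 32.18/(2·53.86) = 32.18/107.72 = 0.2987

Final: 0.2987


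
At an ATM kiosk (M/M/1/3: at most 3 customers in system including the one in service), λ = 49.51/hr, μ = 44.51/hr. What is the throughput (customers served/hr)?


ρ = 1.1123; P_K = (1−ρ)ρ^3/(1−ρ^4) = 0.291220
λ_eff = λ(1 − P_K) = 49.51·(1 − 0.291220) = 49.51·0.708780 = 35.0917 /hr

Final: 35.0917 /hr


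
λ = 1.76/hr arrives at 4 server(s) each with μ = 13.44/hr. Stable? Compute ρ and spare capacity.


Total capacity cμ = 4·13.44 = 53.76/hr
ρ = λ/(cμ) = 1.76/53.76 = 0.03274
Stable ⇔ ρ < 1: YES
Spare capacity = cμ − λ = 53.76 − 1.76 = 52.00/hr

Final: ρ = 0.03274; stable; margin = 52.00/hr


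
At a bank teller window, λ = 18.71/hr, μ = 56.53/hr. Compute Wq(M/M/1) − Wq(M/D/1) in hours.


ρ = 18.71/56.53 = 0.3310
Wq(M/M/1) = ρ/(μ−λ) = 0.3310/37.82 = 0.008751 hr
Wq(M/D/1) = ρ/(2(μ−λ)) = 0.004376 hr
Savings = 0.008751 − 0.004376 = 0.004376 hr

Final: 0.004376 hr


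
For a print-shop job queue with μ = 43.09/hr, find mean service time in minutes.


Mean service time = 1/μ = 1/43.09 hour = 0.02321 hour
In minutes: 0.02321 × 60 = 1.3924 min

Final: 1.3924 min


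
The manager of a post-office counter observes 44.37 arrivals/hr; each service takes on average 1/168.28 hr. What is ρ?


ρ = λ/μ = 44.37/168.28 = 0.2637

Final: 0.2637


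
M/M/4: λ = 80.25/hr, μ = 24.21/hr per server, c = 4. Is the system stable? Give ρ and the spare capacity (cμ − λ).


Total capacity cμ = 4·24.21 = 96.84/hr
ρ = λ/(cμ) = 80.25/96.84 = 0.8287
Stable ⇔ ρ < 1: YES
Spare capacity = cμ − λ = 96.84 − 80.25 = 16.59/hr

Final: ρ = 0.8287; stable; margin = 16.59/hr


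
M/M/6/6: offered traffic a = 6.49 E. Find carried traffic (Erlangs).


B(6,6.49) = 0.298435 (Erlang-B)
Carried load = a(1 − B) = 6.49·(1 − 0.298435) = 6.49·0.701565 = 4.5532 E

Final: 4.5532 Erlangs


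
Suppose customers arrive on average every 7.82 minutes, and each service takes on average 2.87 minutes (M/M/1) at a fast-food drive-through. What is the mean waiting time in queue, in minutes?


λ = 60/7.82 = 7.6726 /hr
μ = 60/2.87 = 20.9059 /hr
ρ = λ/μ = 7.6726/20.9059 = 0.3670
Wq = ρ/(μ−λ) = 0.3670/(20.9059−7.6726) = 0.02773 hr
In minutes: 0.02773·60 = 1.664 min

Final: 1.664 min


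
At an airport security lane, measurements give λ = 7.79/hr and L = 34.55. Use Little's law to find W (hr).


W = L/λ = 34.55/7.79 = 4.4352 hr

Final: 4.4352 hr


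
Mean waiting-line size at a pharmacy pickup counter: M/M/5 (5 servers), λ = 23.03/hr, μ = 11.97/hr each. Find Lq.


a = λ/μ = 1.9240; ρ = a/5 = 0.3848
P₀ = 0.145141
Lq = P₀·a^c·ρ / (c!·(1−ρ)²) = 0.145141·26.36325·0.3848/(120·0.37848)
= 0.03242

Final: 0.03242


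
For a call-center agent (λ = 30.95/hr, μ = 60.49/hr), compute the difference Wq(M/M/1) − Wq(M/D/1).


ρ = 30.95/60.49 = 0.5117
Wq(M/M/1) = ρ/(μ−λ) = 0.5117/29.54 = 0.01732 hr
Wq(M/D/1) = ρ/(2(μ−λ)) = 0.008660 hr
Savings = 0.01732 − 0.008660 = 0.008660 hr

Final: 0.008660 hr


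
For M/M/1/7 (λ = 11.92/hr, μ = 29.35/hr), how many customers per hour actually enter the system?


ρ = 0.4061; P_K = (1−ρ)ρ^7/(1−ρ^8) = 0.001083
λ_eff = λ(1 − P_K) = 11.92·(1 − 0.001083) = 11.92·0.998917 = 11.9071 /hr

Final: 11.9071 /hr


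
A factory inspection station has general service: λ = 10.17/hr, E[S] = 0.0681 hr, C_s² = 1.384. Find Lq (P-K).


ρ = λ·E[S] = 10.17·0.0681 = 0.6926
Lq = ρ²(1+C_s²)/(2(1−ρ)) = 0.4797·(1+1.384)/(2·0.3074)
= 0.4797·2.3840/0.6148 = 1.85984

Final: 1.85984


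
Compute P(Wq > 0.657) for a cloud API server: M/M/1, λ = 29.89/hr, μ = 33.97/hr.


ρ = 29.89/33.97 = 0.8799
P(Wq > t) = ρ·e^{−(μ−λ)t} = 0.8799·e^{−2.6806}
= 0.8799·0.068525 = 0.060295

Final: 0.060295


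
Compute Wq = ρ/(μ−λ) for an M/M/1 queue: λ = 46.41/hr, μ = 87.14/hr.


ρ = 46.41/87.14 = 0.5326
Wq = ρ/(μ−λ) = 0.5326/(87.14 − 46.41) = 0.5326/40.73 = 0.01308 hr

Final: 0.01308 hr


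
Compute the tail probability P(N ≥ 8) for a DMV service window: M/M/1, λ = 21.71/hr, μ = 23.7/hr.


ρ = 21.71/23.7 = 0.9160
P(N ≥ n) = ρ^n = 0.9160^8 = 0.495783

Final: 0.495783


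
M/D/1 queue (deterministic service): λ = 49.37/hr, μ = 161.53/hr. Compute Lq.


ρ = 49.37/161.53 = 0.3056
M/D/1: Lq = ρ²/(2(1−ρ)) = 0.09342/(2·0.6944) = 0.06727

Final: 0.06727


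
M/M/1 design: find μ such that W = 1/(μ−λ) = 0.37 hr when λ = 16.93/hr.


W = 1/(μ−λ) ⇒ μ − λ = 1/W = 1/0.37 = 2.7027
μ = λ + 1/W = 16.93 + 2.7027 = 19.6327 per hr

Final: 19.6327 /hr


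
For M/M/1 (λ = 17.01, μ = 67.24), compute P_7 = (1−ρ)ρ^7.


ρ = 17.01/67.24 = 0.2530
P_n = (1−ρ)·ρ^n = (1 − 0.2530)·0.2530^7 = 0.7470·0.00006630 = 0.00004953

Final: 0.00004953


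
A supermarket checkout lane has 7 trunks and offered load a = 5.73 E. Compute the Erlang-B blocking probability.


B(c,a) = (a^c/c!) / Σ_{k=0}^{c} a^k/k!
a^7/7! = 40.239430
Σ terms (k=0..7): 1.00000 + 5.73000 + 16.41645 + 31.35542 + 44.91664 + 51.47447 + 49.15812 + 40.23943 = 240.290522
B = 40.239430/240.290522 = 0.167462

Final: 0.167462


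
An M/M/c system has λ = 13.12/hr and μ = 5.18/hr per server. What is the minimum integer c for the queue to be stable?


Stability requires cμ > λ ⇔ c > λ/μ.
λ/μ = 13.12/5.18 = 2.5328
Minimum integer c = ⌊2.5328⌋ + 1 = 3
Check: 3·5.18 = 15.54 > 13.12, while 2·5.18 = 10.36 ≤ 13.12

Final: 3 servers


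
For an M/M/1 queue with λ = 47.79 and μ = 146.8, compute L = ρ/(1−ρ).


ρ = λ/μ = 47.79/146.8 = 0.3255
L = ρ/(1−ρ) = 0.3255/(1 − 0.3255) = 0.3255/0.6745 = 0.4827

Final: 0.4827


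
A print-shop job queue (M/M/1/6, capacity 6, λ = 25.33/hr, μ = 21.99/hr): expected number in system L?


ρ = 25.33/21.99 = 1.1519
L = ρ[1 − (K+1)ρ^K + Kρ^(K+1)] / [(1−ρ)(1−ρ^(K+1))]
Numerator: 1.1519·(1 − 7·2.335930 + 6·2.690728) = 0.913282
Denominator: (-0.1519)·(-1.690728) = 0.256800
L = 0.913282/0.256800 = 3.5564

Final: 3.5564


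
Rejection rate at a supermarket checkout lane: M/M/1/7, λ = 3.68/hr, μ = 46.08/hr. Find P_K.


ρ = λ/μ = 3.68/46.08 = 0.07986
P_K = (1−ρ)ρ^K/(1−ρ^(K+1)) = (0.9201·0.00000002072)/(1 − 0.000000001655)
= 0.00000001906/1.000000 = 0.00000001906

Final: 0.00000001906


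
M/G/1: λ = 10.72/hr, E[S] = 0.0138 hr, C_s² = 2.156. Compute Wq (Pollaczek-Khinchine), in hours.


ρ = λ·E[S] = 10.72·0.0138 = 0.1479
E[S²] = E[S]²(1+C_s²) = 0.0138²·(1+2.156) = 0.0006010
Wq = λ·E[S²]/(2(1−ρ)) = 10.72·0.0006010/(2·0.8521) = 0.003781 hr

Final: 0.003781 hr


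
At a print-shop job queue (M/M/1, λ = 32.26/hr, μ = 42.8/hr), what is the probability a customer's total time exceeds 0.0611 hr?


W ~ Exponential(μ−λ) for M/M/1.
μ − λ = 42.8 − 32.26 = 10.5400
P(W > t) = e^{−(μ−λ)t} = e^{−0.6440} = 0.525191

Final: 0.525191


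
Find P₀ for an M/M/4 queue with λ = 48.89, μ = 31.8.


a = λ/μ = 48.89/31.8 = 1.5374; ρ = a/c = 0.3844
Σ_{k=0}^{3} a^k/k! (terms k=0..3) = 1.00000 + 1.53742 + 1.18183 + 0.60566 = 4.32491
Tail: a^4/(4!(1−ρ)) = 5.58691/(24·0.6156) = 0.37812
P₀ = 1/(4.32491 + 0.37812) = 1/4.70303 = 0.212629

Final: 0.212629


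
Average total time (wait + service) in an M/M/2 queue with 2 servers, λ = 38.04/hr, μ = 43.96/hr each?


a = 0.8653; ρ = 0.4327; P₀ = 0.395999
Lq = P₀·a^c·ρ/(c!(1−ρ)²) = 0.19930
Wq = Lq/λ = 0.19930/38.04 = 0.005239 hr
W = Wq + 1/μ = 0.005239 + 0.02275 = 0.02799 hr

Final: 0.02799 hr


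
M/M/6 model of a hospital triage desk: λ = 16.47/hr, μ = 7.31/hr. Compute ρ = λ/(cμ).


ρ = λ/(cμ) = 16.47/(6·7.31) = 16.47/43.86 = 0.3755

Final: 0.3755


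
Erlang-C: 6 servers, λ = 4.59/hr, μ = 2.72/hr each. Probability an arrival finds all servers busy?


a = λ/μ = 1.6875; ρ = a/6 = 0.2812
P₀ = 0.184885 (from M/M/c formula)
C(c,a) = [a^c/(c!(1−ρ))]·P₀ = [23.09206/(720·0.7188)]·0.184885
= 0.04462·0.184885 = 0.008250

Final: 0.008250


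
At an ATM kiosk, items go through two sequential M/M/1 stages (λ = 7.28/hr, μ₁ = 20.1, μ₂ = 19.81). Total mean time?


Each node sees arrival rate λ = 7.28/hr (tandem ⇒ throughput preserved).
W₁ = 1/(μ₁−λ) = 1/(20.1−7.28) = 0.07800 hr
W₂ = 1/(μ₂−λ) = 1/(19.81−7.28) = 0.07981 hr
W_total = W₁ + W₂ = 0.07800 + 0.07981 = 0.15781 hr

Final: 0.15781 hr


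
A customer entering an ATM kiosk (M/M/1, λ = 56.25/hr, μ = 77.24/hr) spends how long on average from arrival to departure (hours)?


W = 1/(μ−λ) = 1/(77.24 − 56.25) = 1/20.99 = 0.04764 hr

Final: 0.04764 hr


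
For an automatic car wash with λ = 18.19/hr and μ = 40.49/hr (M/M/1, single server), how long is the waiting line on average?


ρ = 18.19/40.49 = 0.4492
Lq = ρ²/(1−ρ) = 0.2018/0.5508 = 0.3664

Final: 0.3664


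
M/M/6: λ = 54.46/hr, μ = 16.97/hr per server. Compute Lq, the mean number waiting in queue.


a = λ/μ = 3.2092; ρ = a/6 = 0.5349
P₀ = 0.039393
Lq = P₀·a^c·ρ / (c!·(1−ρ)²) = 0.039393·1092.38259·0.5349/(720·0.21635)
= 0.14776

Final: 0.14776


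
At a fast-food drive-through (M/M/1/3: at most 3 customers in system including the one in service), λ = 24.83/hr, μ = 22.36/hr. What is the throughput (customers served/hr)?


ρ = 1.1105; P_K = (1−ρ)ρ^3/(1−ρ^4) = 0.290551
λ_eff = λ(1 − P_K) = 24.83·(1 − 0.290551) = 24.83·0.709449 = 17.6156 /hr

Final: 17.6156 /hr
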